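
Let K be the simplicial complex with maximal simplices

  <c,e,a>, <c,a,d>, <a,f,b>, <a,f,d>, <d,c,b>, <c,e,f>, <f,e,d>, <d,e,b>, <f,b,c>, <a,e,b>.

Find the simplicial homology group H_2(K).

H_2 ≅ 0.

Take the total order a < b < c < d < e < f on the vertex set. Then K (dimension 2) consists of the simplices:

  0-simplices (6): a, b, c, d, e, f
  1-simplices (15): ab, ac, ad, ae, af, bc, bd, be, bf, cd, ce, cf, de, df, ef
  2-simplices (10): abe, abf, acd, ace, adf, bcd, bcf, bde, cef, def

giving chain groups C_0 ≅ Z^6, C_1 ≅ Z^15, C_2 ≅ Z^10.

∂_1: C_1 → C_0 maps an edge to its endpoints' difference, ∂[p,q] = q − p. For instance
  ∂cd = d − c.
The 6×15 boundary matrix has rank 5 and Smith normal form diag(1,1,1,1,1).

Boundary ∂_2: C_2 → C_1 maps a triangle to the signed sum of its edges. For instance
  ∂bcf = cf − bf + bc,
  ∂bde = de − be + bd.
This gives a 15×10 integer matrix of rank 10; reducing to Smith normal form yields diagonal entries (1,1,1,1,1,1,1,1,1,2).

Now H_k = ker ∂_k / im ∂_{k+1}, so:

  H_2: rank ker ∂_2 − rank ∂_3 = (10 − 10) − 0 = 0, and there is no ∂_3, so H_2 ≅ 0.

(K is a triangulation of the real projective plane RP^2.)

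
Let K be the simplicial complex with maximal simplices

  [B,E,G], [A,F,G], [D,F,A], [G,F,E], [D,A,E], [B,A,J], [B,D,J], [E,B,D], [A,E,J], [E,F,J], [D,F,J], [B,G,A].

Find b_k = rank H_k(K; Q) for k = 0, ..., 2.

We work with the vertex ordering A < B < D < E < F < G < J. The simplices of K, each written with vertices in increasing order, are:

  0-simplices (7): A, B, D, E, F, G, J
  1-simplices (18): AB, AD, AE, AF, AG, AJ, BD, BE, BG, BJ, DE, DF, DJ, EF, EG, EJ, FG, FJ
  2-simplices (12): ABG, ABJ, ADE, ADF, AEJ, AFG, BDE, BDJ, BEG, DFJ, EFG, EFJ

Hence C_0 ≅ Z^7, C_1 ≅ Z^18, C_2 ≅ Z^12.

∂_1: C_1 → C_0 sends each edge [p,q] (with p < q) to q − p. For instance
  ∂DE = E − D.
The resulting 7×18 matrix has rank 6, and its Smith normal form has invariant factors (1,1,1,1,1,1).

∂_2: C_2 → C_1 sends each 2-simplex [p,q,r] to [q,r] − [p,r] + [p,q]. For instance
  ∂ABJ = BJ − AJ + AB,
  ∂BEG = EG − BG + BE.
As a 18×12 matrix over Z this has rank 12, with invariant factors (1,1,1,1,1,1,1,1,1,1,1,2).

Now H_k = ker ∂_k / im ∂_{k+1}, so:

  H_0: rank C_0 − rank ∂_1 = 7 − 6 = 1, and the invariant factors of ∂_1 are all 1, so H_0 = Z.
  H_1: rank ker ∂_1 − rank ∂_2 = (18 − 6) − 12 = 0, and ∂_2 has invariant factor 2 > 1, so H_1 = Z_2.
  H_2: rank ker ∂_2 − rank ∂_3 = (12 − 12) − 0 = 0, and there is no ∂_3, so H_2 = 0.

As a check, the Euler characteristic is 7 − 18 + 12 = 1, which agrees with 1 − 0 + 0 = 1.
(K is a triangulation of the real projective plane RP^2.)

Hence the Betti numbers are b_0 = 1, b_1 = 0, b_2 = 0.

b_0 = 1, b_1 = 0, b_2 = 0.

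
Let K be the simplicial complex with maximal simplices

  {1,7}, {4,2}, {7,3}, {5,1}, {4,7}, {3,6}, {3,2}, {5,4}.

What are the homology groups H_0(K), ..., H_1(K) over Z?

H_0 ≅ Z,  H_1 ≅ Z^2.

Order the vertices as 1 < 2 < 3 < 4 < 5 < 6 < 7. Listing each simplex with vertices in this order, K has dimension 1 with simplices:

  0-simplices (7): [1], [2], [3], [4], [5], [6], [7]
  1-simplices (8): [1,5], [1,7], [2,3], [2,4], [3,6], [3,7], [4,5], [4,7]

so the chain groups are C_0 ≅ Z^7, C_1 ≅ Z^8.

Boundary ∂_1: C_1 → C_0 maps an edge to its endpoints' difference, ∂[p,q] = q − p. For instance
  ∂[2,4] = [4] − [2].
The 7×8 boundary matrix has rank 6 and Smith normal form diag(1,1,1,1,1,1).

From H_k ≅ ker(∂_k) / im(∂_{k+1}) we obtain:

  H_0: rank C_0 − rank ∂_1 = 7 − 6 = 1, and the invariant factors of ∂_1 are all 1, so H_0 = Z.
  H_1: rank ker ∂_1 − rank ∂_2 = (8 − 6) − 0 = 2, and there is no ∂_2, so H_1 = Z^2.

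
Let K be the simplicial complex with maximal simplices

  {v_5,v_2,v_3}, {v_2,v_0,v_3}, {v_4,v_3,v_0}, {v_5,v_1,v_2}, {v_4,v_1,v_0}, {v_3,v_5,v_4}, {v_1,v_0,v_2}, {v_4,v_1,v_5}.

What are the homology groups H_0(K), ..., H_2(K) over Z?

We work with the vertex ordering v_0 < v_1 < v_2 < v_3 < v_4 < v_5. The simplices of K, each written with vertices in increasing order, are:

  0-simplices (6): [v_0], [v_1], [v_2], [v_3], [v_4], [v_5]
  1-simplices (12): [v_0,v_1], [v_0,v_2], [v_0,v_3], [v_0,v_4], [v_1,v_2], [v_1,v_4], [v_1,v_5], [v_2,v_3], [v_2,v_5], [v_3,v_4], [v_3,v_5], [v_4,v_5]
  2-simplices (8): [v_0,v_1,v_2], [v_0,v_1,v_4], [v_0,v_2,v_3], [v_0,v_3,v_4], [v_1,v_2,v_5], [v_1,v_4,v_5], [v_2,v_3,v_5], [v_3,v_4,v_5]

Hence C_0 ≅ Z^6, C_1 ≅ Z^12, C_2 ≅ Z^8.

The boundary map ∂_1: C_1 → C_0 is given by ∂[p,q] = [q] − [p]. For instance
  ∂[v_0,v_4] = [v_4] − [v_0].
The resulting 6×12 matrix has rank 5, and its Smith normal form has invariant factors (1,1,1,1,1).

Boundary ∂_2: C_2 → C_1 sends each 2-simplex [p,q,r] to [q,r] − [p,r] + [p,q]. For instance
  ∂[v_1,v_2,v_5] = [v_2,v_5] − [v_1,v_5] + [v_1,v_2],
  ∂[v_0,v_1,v_4] = [v_1,v_4] − [v_0,v_4] + [v_0,v_1].
The resulting 12×8 matrix has rank 7, and its Smith normal form has invariant factors (1,1,1,1,1,1,1).

From H_k ≅ ker(∂_k) / im(∂_{k+1}) we obtain:

  H_0: rank C_0 − rank ∂_1 = 6 − 5 = 1, and the invariant factors of ∂_1 are all 1, so H_0 ≅ Z.
  H_1: rank ker ∂_1 − rank ∂_2 = (12 − 5) − 7 = 0, and the invariant factors of ∂_2 are all 1, so H_1 ≅ 0.
  H_2: rank ker ∂_2 − rank ∂_3 = (8 − 7) − 0 = 1, and there is no ∂_3, so H_2 ≅ Z.

H_0 = Z,  H_1 = 0,  H_2 = Z.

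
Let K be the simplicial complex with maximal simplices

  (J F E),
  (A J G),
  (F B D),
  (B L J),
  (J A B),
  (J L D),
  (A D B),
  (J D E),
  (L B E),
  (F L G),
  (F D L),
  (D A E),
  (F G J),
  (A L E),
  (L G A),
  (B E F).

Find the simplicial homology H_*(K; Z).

H_0 ≅ Z,  H_1 ≅ Z^2,  H_2 ≅ Z.

Fix the vertex order A < B < D < E < F < G < J < L and write every simplex with vertices in increasing order. Then dim K = 2 and the simplices of K are:

  0-simplices (8): A, B, D, E, F, G, J, L
  1-simplices (24): AB, AD, AE, AG, AJ, AL, BD, BE, BF, BJ, BL, DE, DF, DJ, DL, EF, EJ, EL, FG, FJ, FL, GJ, GL, JL
  2-simplices (16): ABD, ABJ, ADE, AEL, AGJ, AGL, BDF, BEF, BEL, BJL, DEJ, DFL, DJL, EFJ, FGJ, FGL

Hence C_0 ≅ Z^8, C_1 ≅ Z^24, C_2 ≅ Z^16.

Boundary ∂_1: C_1 → C_0 sends each edge [p,q] (with p < q) to q − p. For instance
  ∂FJ = J − F.
The 8×24 boundary matrix has rank 7 and Smith normal form diag(1,1,1,1,1,1,1).

Boundary ∂_2: C_2 → C_1 acts by ∂[p,q,r] = [q,r] − [p,r] + [p,q]. For instance
  ∂DEJ = EJ − DJ + DE,
  ∂BEL = EL − BL + BE.
The 24×16 boundary matrix has rank 15 and Smith normal form diag(1,1,1,1,1,1,1,1,1,1,1,1,1,1,1).

Now H_k = ker ∂_k / im ∂_{k+1}, so:

  H_0: rank C_0 − rank ∂_1 = 8 − 7 = 1, and the invariant factors of ∂_1 are all 1, so H_0 ≅ Z.
  H_1: rank ker ∂_1 − rank ∂_2 = (24 − 7) − 15 = 2, and the invariant factors of ∂_2 are all 1, so H_1 ≅ Z^2.
  H_2: rank ker ∂_2 − rank ∂_3 = (16 − 15) − 0 = 1, and there is no ∂_3, so H_2 ≅ Z.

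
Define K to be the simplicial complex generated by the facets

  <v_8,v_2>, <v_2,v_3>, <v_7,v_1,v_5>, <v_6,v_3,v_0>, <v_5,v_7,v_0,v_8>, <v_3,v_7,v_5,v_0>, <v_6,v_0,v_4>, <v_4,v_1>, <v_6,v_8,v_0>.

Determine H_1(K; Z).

Take the total order v_0 < v_1 < v_2 < v_3 < v_4 < v_5 < v_6 < v_7 < v_8 on the vertex set. Then K (dimension 3) consists of the simplices:

  0-simplices (9): [v_0], [v_1], [v_2], [v_3], [v_4], [v_5], [v_6], [v_7], [v_8]
  1-simplices (19): (19 of them)
  2-simplices (11): (11 of them)
  3-simplices (2): [v_0,v_3,v_5,v_7], [v_0,v_5,v_7,v_8]

Hence C_0 ≅ Z^9, C_1 ≅ Z^19, C_2 ≅ Z^11, C_3 ≅ Z^2.

Boundary ∂_1: C_1 → C_0 is given by ∂[p,q] = [q] − [p]. For instance
  ∂[v_1,v_4] = [v_4] − [v_1].
The resulting 9×19 matrix has rank 8, and its Smith normal form has invariant factors (1,1,1,1,1,1,1,1).

The boundary map ∂_2: C_2 → C_1 acts by ∂[p,q,r] = [q,r] − [p,r] + [p,q]. For instance
  ∂[v_0,v_6,v_8] = [v_6,v_8] − [v_0,v_8] + [v_0,v_6],
  ∂[v_0,v_7,v_8] = [v_7,v_8] − [v_0,v_8] + [v_0,v_7].
This gives a 19×11 integer matrix of rank 9; reducing to Smith normal form yields diagonal entries (1,1,1,1,1,1,1,1,1).

∂_3: C_3 → C_2 sends each 3-simplex σ to the alternating sum Σ_i (−1)^i (σ with its i-th vertex removed). For instance
  ∂[v_0,v_3,v_5,v_7] = [v_3,v_5,v_7] − [v_0,v_5,v_7] + [v_0,v_3,v_7] − [v_0,v_3,v_5],
  ∂[v_0,v_5,v_7,v_8] = [v_5,v_7,v_8] − [v_0,v_7,v_8] + [v_0,v_5,v_8] − [v_0,v_5,v_7].
As a 11×2 matrix over Z this has rank 2, with invariant factors (1,1).

Computing H_k = (kernel of ∂_k) / (image of ∂_{k+1}):

  H_1: rank ker ∂_1 − rank ∂_2 = (19 − 8) − 9 = 2, and the invariant factors of ∂_2 are all 1, so H_1 ≅ Z^2.

H_1 = Z^2.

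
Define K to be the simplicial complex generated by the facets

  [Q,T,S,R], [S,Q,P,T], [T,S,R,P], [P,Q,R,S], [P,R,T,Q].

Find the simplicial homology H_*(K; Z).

We work with the vertex ordering P < Q < R < S < T. The simplices of K, each written with vertices in increasing order, are:

  0-simplices (5): P, Q, R, S, T
  1-simplices (10): PQ, PR, PS, PT, QR, QS, QT, RS, RT, ST
  2-simplices (10): PQR, PQS, PQT, PRS, PRT, PST, QRS, QRT, QST, RST
  3-simplices (5): PQRS, PQRT, PQST, PRST, QRST

Hence C_0 ≅ Z^5, C_1 ≅ Z^10, C_2 ≅ Z^10, C_3 ≅ Z^5.

Boundary ∂_1: C_1 → C_0 maps an edge to its endpoints' difference, ∂[p,q] = q − p.
As a 5×10 matrix over Z this has rank 4, with invariant factors (1,1,1,1).

Boundary ∂_2: C_2 → C_1 maps a triangle to the signed sum of its edges. For instance
  ∂QRT = RT − QT + QR,
  ∂QST = ST − QT + QS.
As a 10×10 matrix over Z this has rank 6, with invariant factors (1,1,1,1,1,1).

Boundary ∂_3: C_3 → C_2 sends each 3-simplex σ to the alternating sum Σ_i (−1)^i (σ with its i-th vertex removed). For instance
  ∂PQRT = QRT − PRT + PQT − PQR,
  ∂QRST = RST − QST + QRT − QRS.
The 10×5 boundary matrix has rank 4 and Smith normal form diag(1,1,1,1).

From H_k ≅ ker(∂_k) / im(∂_{k+1}) we obtain:

  H_0: rank C_0 − rank ∂_1 = 5 − 4 = 1, and the invariant factors of ∂_1 are all 1, so H_0 = Z.
  H_1: rank ker ∂_1 − rank ∂_2 = (10 − 4) − 6 = 0, and the invariant factors of ∂_2 are all 1, so H_1 = 0.
  H_2: rank ker ∂_2 − rank ∂_3 = (10 − 6) − 4 = 0, and the invariant factors of ∂_3 are all 1, so H_2 = 0.
  H_3: rank ker ∂_3 − rank ∂_4 = (5 − 4) − 0 = 1, and there is no ∂_4, so H_3 = Z.

H_0 = Z,  H_1 = 0,  H_2 = 0,  H_3 = Z.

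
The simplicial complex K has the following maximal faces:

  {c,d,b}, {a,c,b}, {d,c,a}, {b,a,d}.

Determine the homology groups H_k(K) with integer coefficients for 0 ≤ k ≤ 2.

H_0 = Z,  H_1 = 0,  H_2 = Z.

Order the vertices as a < b < c < d. Listing each simplex with vertices in this order, K has dimension 2 with simplices:

  0-simplices (4): a, b, c, d
  1-simplices (6): ab, ac, ad, bc, bd, cd
  2-simplices (4): abc, abd, acd, bcd

Hence C_0 ≅ Z^4, C_1 ≅ Z^6, C_2 ≅ Z^4.

∂_1: C_1 → C_0 is given by ∂[p,q] = [q] − [p]. For instance
  ∂ad = d − a.
As a 4×6 matrix over Z this has rank 3, with invariant factors (1,1,1).

∂_2: C_2 → C_1 maps a triangle to the signed sum of its edges. For instance
  ∂acd = cd − ad + ac,
  ∂bcd = cd − bd + bc.
The 6×4 boundary matrix has rank 3 and Smith normal form diag(1,1,1).

From H_k ≅ ker(∂_k) / im(∂_{k+1}) we obtain:

  H_0: rank C_0 − rank ∂_1 = 4 − 3 = 1, and the invariant factors of ∂_1 are all 1, so H_0 = Z.
  H_1: rank ker ∂_1 − rank ∂_2 = (6 − 3) − 3 = 0, and the invariant factors of ∂_2 are all 1, so H_1 = 0.
  H_2: rank ker ∂_2 − rank ∂_3 = (4 − 3) − 0 = 1, and there is no ∂_3, so H_2 = Z.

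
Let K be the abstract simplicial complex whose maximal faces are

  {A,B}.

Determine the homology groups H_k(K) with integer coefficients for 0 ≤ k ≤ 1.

H_0 = Z,  H_1 = 0.

Order the vertices as A < B. Listing each simplex with vertices in this order, K has dimension 1 with simplices:

  0-simplices (2): A, B
  1-simplices (1): AB

so the chain groups are C_0 ≅ Z^2, C_1 ≅ Z^1.

Boundary ∂_1: C_1 → C_0 sends each edge [p,q] (with p < q) to q − p. For instance
  ∂AB = B − A.
As a 2×1 matrix over Z this has rank 1, with invariant factors (1).

Reading off H_k = ker ∂_k / im ∂_{k+1}:

  H_0: rank C_0 − rank ∂_1 = 2 − 1 = 1, and the invariant factors of ∂_1 are all 1, so H_0 ≅ Z.
  H_1: rank ker ∂_1 − rank ∂_2 = (1 − 1) − 0 = 0, and there is no ∂_2, so H_1 ≅ 0.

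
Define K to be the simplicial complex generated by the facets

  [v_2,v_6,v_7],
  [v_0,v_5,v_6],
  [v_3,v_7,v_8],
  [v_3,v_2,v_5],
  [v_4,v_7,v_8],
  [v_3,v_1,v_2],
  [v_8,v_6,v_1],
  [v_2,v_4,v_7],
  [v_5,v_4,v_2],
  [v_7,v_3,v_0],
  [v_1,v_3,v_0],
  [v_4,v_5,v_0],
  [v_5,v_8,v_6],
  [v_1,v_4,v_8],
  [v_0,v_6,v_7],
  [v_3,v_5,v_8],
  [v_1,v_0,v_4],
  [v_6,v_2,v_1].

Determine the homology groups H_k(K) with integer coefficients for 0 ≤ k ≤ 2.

K has 9 vertices, 27 edges, 18 triangles.
rank ∂_0 = 0, rank ∂_1 = 8 ⇒ b_0 = 9 − 0 − 8 = 1; all invariant factors of ∂_1 are 1 so no torsion. So H_0 ≅ Z.
rank ∂_1 = 8, rank ∂_2 = 17 ⇒ b_1 = 27 − 8 − 17 = 2; all invariant factors of ∂_2 are 1 so no torsion. So H_1 ≅ Z^2.
rank ∂_2 = 17, rank ∂_3 = 0 ⇒ b_2 = 18 − 17 − 0 = 1. So H_2 ≅ Z.

H_0 ≅ Z,  H_1 ≅ Z^2,  H_2 ≅ Z.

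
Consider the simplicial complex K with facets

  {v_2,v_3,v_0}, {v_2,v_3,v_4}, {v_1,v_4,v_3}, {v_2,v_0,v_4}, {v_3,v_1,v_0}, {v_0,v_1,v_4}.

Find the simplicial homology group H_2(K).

H_2 ≅ Z.

K has 5 vertices, 9 edges, 6 triangles.
rank ∂_2 = 5, rank ∂_3 = 0 ⇒ b_2 = 6 − 5 − 0 = 1. So H_2 = Z.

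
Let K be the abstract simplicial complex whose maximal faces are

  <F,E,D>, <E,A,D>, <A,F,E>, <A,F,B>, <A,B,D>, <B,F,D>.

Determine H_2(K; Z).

H_2 ≅ Z.

K has 5 vertices, 9 edges, 6 triangles.
rank ∂_2 = 5, rank ∂_3 = 0 ⇒ b_2 = 6 − 5 − 0 = 1. So H_2 ≅ Z.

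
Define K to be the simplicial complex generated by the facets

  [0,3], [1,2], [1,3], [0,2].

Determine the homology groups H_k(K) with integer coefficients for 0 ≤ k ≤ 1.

Fix the vertex order 0 < 1 < 2 < 3 and write every simplex with vertices in increasing order. Then dim K = 1 and the simplices of K are:

  0-simplices (4): [0], [1], [2], [3]
  1-simplices (4): [0,2], [0,3], [1,2], [1,3]

so the chain groups are C_0 ≅ Z^4, C_1 ≅ Z^4.

Boundary ∂_1: C_1 → C_0 is given by ∂[p,q] = [q] − [p].
The 4×4 boundary matrix has rank 3 and Smith normal form diag(1,1,1).

Reading off H_k = ker ∂_k / im ∂_{k+1}:

  H_0: rank C_0 − rank ∂_1 = 4 − 3 = 1, and the invariant factors of ∂_1 are all 1, so H_0 ≅ Z.
  H_1: rank ker ∂_1 − rank ∂_2 = (4 − 3) − 0 = 1, and there is no ∂_2, so H_1 ≅ Z.

As a check, the Euler characteristic is 4 − 4 = 0, which agrees with 1 − 1 = 0.

H_0 = Z,  H_1 = Z.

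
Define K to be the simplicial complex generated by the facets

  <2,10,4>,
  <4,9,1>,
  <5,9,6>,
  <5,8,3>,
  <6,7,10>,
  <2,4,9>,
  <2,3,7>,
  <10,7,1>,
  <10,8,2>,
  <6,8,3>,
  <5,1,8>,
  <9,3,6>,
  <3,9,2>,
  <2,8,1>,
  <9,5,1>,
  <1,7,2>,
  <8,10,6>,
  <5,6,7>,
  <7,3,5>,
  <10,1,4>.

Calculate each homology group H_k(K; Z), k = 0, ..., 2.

K has 10 vertices, 30 edges, 20 triangles.
rank ∂_0 = 0, rank ∂_1 = 9 ⇒ b_0 = 10 − 0 − 9 = 1; all invariant factors of ∂_1 are 1 so no torsion. So H_0 ≅ Z.
rank ∂_1 = 9, rank ∂_2 = 20 ⇒ b_1 = 30 − 9 − 20 = 1; ∂_2 has invariant factor(s) [2] giving torsion. So H_1 ≅ Z × Z/2.
rank ∂_2 = 20, rank ∂_3 = 0 ⇒ b_2 = 20 − 20 − 0 = 0. So H_2 ≅ 0.

H_0 ≅ Z,  H_1 ≅ Z × Z/2,  H_2 = 0.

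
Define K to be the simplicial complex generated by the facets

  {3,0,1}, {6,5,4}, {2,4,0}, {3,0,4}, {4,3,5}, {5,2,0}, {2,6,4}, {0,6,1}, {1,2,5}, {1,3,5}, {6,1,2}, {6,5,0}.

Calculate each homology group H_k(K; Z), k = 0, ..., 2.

Fix the vertex order 0 < 1 < 2 < 3 < 4 < 5 < 6 and write every simplex with vertices in increasing order. Then dim K = 2 and the simplices of K are:

  0-simplices (7): [0], [1], [2], [3], [4], [5], [6]
  1-simplices (18): [0,1], [0,2], [0,3], [0,4], [0,5], [0,6], [1,2], [1,3], [1,5], [1,6], [2,4], [2,5], [2,6], [3,4], [3,5], [4,5], [4,6], [5,6]
  2-simplices (12): [0,1,3], [0,1,6], [0,2,4], [0,2,5], [0,3,4], [0,5,6], [1,2,5], [1,2,6], [1,3,5], [2,4,6], [3,4,5], [4,5,6]

Hence C_0 ≅ Z^7, C_1 ≅ Z^18, C_2 ≅ Z^12.

∂_1: C_1 → C_0 maps an edge to its endpoints' difference, ∂[p,q] = q − p. For instance
  ∂[3,4] = [4] − [3].
The 7×18 boundary matrix has rank 6 and Smith normal form diag(1,1,1,1,1,1).

The boundary map ∂_2: C_2 → C_1 sends each 2-simplex [p,q,r] to [q,r] − [p,r] + [p,q]. For instance
  ∂[0,1,6] = [1,6] − [0,6] + [0,1],
  ∂[2,4,6] = [4,6] − [2,6] + [2,4].
As a 18×12 matrix over Z this has rank 12, with invariant factors (1,1,1,1,1,1,1,1,1,1,1,2).

From H_k ≅ ker(∂_k) / im(∂_{k+1}) we obtain:

  H_0: rank C_0 − rank ∂_1 = 7 − 6 = 1, and the invariant factors of ∂_1 are all 1, so H_0 ≅ Z.
  H_1: rank ker ∂_1 − rank ∂_2 = (18 − 6) − 12 = 0, and ∂_2 has invariant factor 2 > 1, so H_1 ≅ Z_2.
  H_2: rank ker ∂_2 − rank ∂_3 = (12 − 12) − 0 = 0, and there is no ∂_3, so H_2 ≅ 0.

H_0 ≅ Z,  H_1 ≅ Z_2,  H_2 = 0.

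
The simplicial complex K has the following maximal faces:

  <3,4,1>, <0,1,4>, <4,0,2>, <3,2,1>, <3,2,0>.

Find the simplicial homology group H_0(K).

We work with the vertex ordering 0 < 1 < 2 < 3 < 4. The simplices of K, each written with vertices in increasing order, are:

  0-simplices (5): [0], [1], [2], [3], [4]
  1-simplices (10): [0,1], [0,2], [0,3], [0,4], [1,2], [1,3], [1,4], [2,3], [2,4], [3,4]
  2-simplices (5): [0,1,4], [0,2,3], [0,2,4], [1,2,3], [1,3,4]

giving chain groups C_0 ≅ Z^5, C_1 ≅ Z^10, C_2 ≅ Z^5.

∂_1: C_1 → C_0 sends each edge [p,q] (with p < q) to q − p.
The 5×10 boundary matrix has rank 4 and Smith normal form diag(1,1,1,1).

∂_2: C_2 → C_1 maps a triangle to the signed sum of its edges. For instance
  ∂[1,3,4] = [3,4] − [1,4] + [1,3],
  ∂[0,2,4] = [2,4] − [0,4] + [0,2].
The resulting 10×5 matrix has rank 5, and its Smith normal form has invariant factors (1,1,1,1,1).

From H_k ≅ ker(∂_k) / im(∂_{k+1}) we obtain:

  H_0: rank C_0 − rank ∂_1 = 5 − 4 = 1, and the invariant factors of ∂_1 are all 1, so H_0 ≅ Z.

(K is a triangulation of the Möbius band.)

H_0 ≅ Z.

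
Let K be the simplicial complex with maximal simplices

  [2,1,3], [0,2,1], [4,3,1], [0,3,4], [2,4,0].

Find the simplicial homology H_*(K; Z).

H_0 ≅ Z,  H_1 ≅ Z,  H_2 = 0.

Fix the vertex order 0 < 1 < 2 < 3 < 4 and write every simplex with vertices in increasing order. Then dim K = 2 and the simplices of K are:

  0-simplices (5): [0], [1], [2], [3], [4]
  1-simplices (10): [0,1], [0,2], [0,3], [0,4], [1,2], [1,3], [1,4], [2,3], [2,4], [3,4]
  2-simplices (5): [0,1,2], [0,2,4], [0,3,4], [1,2,3], [1,3,4]

Hence C_0 ≅ Z^5, C_1 ≅ Z^10, C_2 ≅ Z^5.

Boundary ∂_1: C_1 → C_0 maps an edge to its endpoints' difference, ∂[p,q] = q − p. For instance
  ∂[0,3] = [3] − [0].
The resulting 5×10 matrix has rank 4, and its Smith normal form has invariant factors (1,1,1,1).

∂_2: C_2 → C_1 acts by ∂[p,q,r] = [q,r] − [p,r] + [p,q]. For instance
  ∂[1,2,3] = [2,3] − [1,3] + [1,2],
  ∂[1,3,4] = [3,4] − [1,4] + [1,3].
This gives a 10×5 integer matrix of rank 5; reducing to Smith normal form yields diagonal entries (1,1,1,1,1).

Now H_k = ker ∂_k / im ∂_{k+1}, so:

  H_0: rank C_0 − rank ∂_1 = 5 − 4 = 1, and the invariant factors of ∂_1 are all 1, so H_0 = Z.
  H_1: rank ker ∂_1 − rank ∂_2 = (10 − 4) − 5 = 1, and the invariant factors of ∂_2 are all 1, so H_1 = Z.
  H_2: rank ker ∂_2 − rank ∂_3 = (5 − 5) − 0 = 0, and there is no ∂_3, so H_2 = 0.

As a check, the Euler characteristic is 5 − 10 + 5 = 0, which agrees with 1 − 1 + 0 = 0.
(K is a triangulation of the Möbius band.)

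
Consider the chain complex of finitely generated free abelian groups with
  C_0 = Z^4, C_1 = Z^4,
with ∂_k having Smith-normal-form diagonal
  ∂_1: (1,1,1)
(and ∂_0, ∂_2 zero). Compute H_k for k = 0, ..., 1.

H_0: b_0 = 4 − 0 − 3 = 1; torsion from ∂_1 factors > 1: none. So H_0 ≅ Z.
H_1: b_1 = 4 − 3 − 0 = 1; torsion from ∂_2 factors > 1: none. So H_1 ≅ Z.

H_0 ≅ Z,  H_1 ≅ Z.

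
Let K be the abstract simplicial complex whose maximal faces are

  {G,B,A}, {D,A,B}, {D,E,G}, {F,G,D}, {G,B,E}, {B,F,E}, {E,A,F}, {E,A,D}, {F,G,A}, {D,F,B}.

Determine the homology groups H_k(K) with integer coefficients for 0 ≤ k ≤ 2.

H_0 = Z,  H_1 = Z_2,  H_2 = 0.

Take the total order A < B < D < E < F < G on the vertex set. Then K (dimension 2) consists of the simplices:

  0-simplices (6): A, B, D, E, F, G
  1-simplices (15): AB, AD, AE, AF, AG, BD, BE, BF, BG, DE, DF, DG, EF, EG, FG
  2-simplices (10): ABD, ABG, ADE, AEF, AFG, BDF, BEF, BEG, DEG, DFG

so the chain groups are C_0 ≅ Z^6, C_1 ≅ Z^15, C_2 ≅ Z^10.

The boundary map ∂_1: C_1 → C_0 sends each edge [p,q] (with p < q) to q − p.
As a 6×15 matrix over Z this has rank 5, with invariant factors (1,1,1,1,1).

The boundary map ∂_2: C_2 → C_1 sends each 2-simplex [p,q,r] to [q,r] − [p,r] + [p,q]. For instance
  ∂BDF = DF − BF + BD,
  ∂AFG = FG − AG + AF.
This gives a 15×10 integer matrix of rank 10; reducing to Smith normal form yields diagonal entries (1,1,1,1,1,1,1,1,1,2).

From H_k ≅ ker(∂_k) / im(∂_{k+1}) we obtain:

  H_0: rank C_0 − rank ∂_1 = 6 − 5 = 1, and the invariant factors of ∂_1 are all 1, so H_0 ≅ Z.
  H_1: rank ker ∂_1 − rank ∂_2 = (15 − 5) − 10 = 0, and ∂_2 has invariant factor 2 > 1, so H_1 ≅ Z_2.
  H_2: rank ker ∂_2 − rank ∂_3 = (10 − 10) − 0 = 0, and there is no ∂_3, so H_2 ≅ 0.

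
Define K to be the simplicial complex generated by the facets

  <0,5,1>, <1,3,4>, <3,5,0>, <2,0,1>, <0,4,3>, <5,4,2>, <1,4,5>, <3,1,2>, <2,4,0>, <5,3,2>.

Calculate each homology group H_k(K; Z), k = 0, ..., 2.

We work with the vertex ordering 0 < 1 < 2 < 3 < 4 < 5. The simplices of K, each written with vertices in increasing order, are:

  0-simplices (6): [0], [1], [2], [3], [4], [5]
  1-simplices (15): [0,1], [0,2], [0,3], [0,4], [0,5], [1,2], [1,3], [1,4], [1,5], [2,3], [2,4], [2,5], [3,4], [3,5], [4,5]
  2-simplices (10): [0,1,2], [0,1,5], [0,2,4], [0,3,4], [0,3,5], [1,2,3], [1,3,4], [1,4,5], [2,3,5], [2,4,5]

giving chain groups C_0 ≅ Z^6, C_1 ≅ Z^15, C_2 ≅ Z^10.

The boundary map ∂_1: C_1 → C_0 is given by ∂[p,q] = [q] − [p].
As a 6×15 matrix over Z this has rank 5, with invariant factors (1,1,1,1,1).

The boundary map ∂_2: C_2 → C_1 acts by ∂[p,q,r] = [q,r] − [p,r] + [p,q]. For instance
  ∂[1,4,5] = [4,5] − [1,5] + [1,4],
  ∂[0,1,5] = [1,5] − [0,5] + [0,1].
As a 15×10 matrix over Z this has rank 10, with invariant factors (1,1,1,1,1,1,1,1,1,2).

Computing H_k = (kernel of ∂_k) / (image of ∂_{k+1}):

  H_0: rank C_0 − rank ∂_1 = 6 − 5 = 1, and the invariant factors of ∂_1 are all 1, so H_0 ≅ Z.
  H_1: rank ker ∂_1 − rank ∂_2 = (15 − 5) − 10 = 0, and ∂_2 has invariant factor 2 > 1, so H_1 ≅ Z/2.
  H_2: rank ker ∂_2 − rank ∂_3 = (10 − 10) − 0 = 0, and there is no ∂_3, so H_2 ≅ 0.

As a check, the Euler characteristic is 6 − 15 + 10 = 1, which agrees with 1 − 0 + 0 = 1.
(K is a triangulation of the real projective plane RP^2.)

H_0 = Z,  H_1 = Z/2,  H_2 = 0.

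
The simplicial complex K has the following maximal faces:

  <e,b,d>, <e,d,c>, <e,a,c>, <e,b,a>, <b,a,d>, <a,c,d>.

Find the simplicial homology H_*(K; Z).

H_0 ≅ Z,  H_1 = 0,  H_2 ≅ Z.

K has 5 vertices, 9 edges, 6 triangles.
rank ∂_0 = 0, rank ∂_1 = 4 ⇒ b_0 = 5 − 0 − 4 = 1; all invariant factors of ∂_1 are 1 so no torsion. So H_0 = Z.
rank ∂_1 = 4, rank ∂_2 = 5 ⇒ b_1 = 9 − 4 − 5 = 0; all invariant factors of ∂_2 are 1 so no torsion. So H_1 = 0.
rank ∂_2 = 5, rank ∂_3 = 0 ⇒ b_2 = 6 − 5 − 0 = 1. So H_2 = Z.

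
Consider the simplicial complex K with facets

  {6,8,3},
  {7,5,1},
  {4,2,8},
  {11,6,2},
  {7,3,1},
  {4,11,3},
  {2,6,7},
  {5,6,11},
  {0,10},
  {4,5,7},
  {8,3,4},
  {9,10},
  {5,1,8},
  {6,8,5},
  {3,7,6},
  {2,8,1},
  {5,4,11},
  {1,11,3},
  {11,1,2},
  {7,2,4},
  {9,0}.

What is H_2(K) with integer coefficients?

Order the vertices as 0 < 1 < 2 < 3 < 4 < 5 < 6 < 7 < 8 < 9 < 10 < 11. Listing each simplex with vertices in this order, K has dimension 2 with simplices:

  0-simplices (12): [0], [1], [2], [3], [4], [5], [6], [7], [8], [9], [10], [11]
  1-simplices (30): (30 of them)
  2-simplices (18): (18 of them)

giving chain groups C_0 ≅ Z^12, C_1 ≅ Z^30, C_2 ≅ Z^18.

∂_1: C_1 → C_0 sends each edge [p,q] (with p < q) to q − p.
The resulting 12×30 matrix has rank 10, and its Smith normal form has invariant factors (1,1,1,1,1,1,1,1,1,1).

The boundary map ∂_2: C_2 → C_1 sends each 2-simplex [p,q,r] to [q,r] − [p,r] + [p,q]. For instance
  ∂[1,5,7] = [5,7] − [1,7] + [1,5],
  ∂[1,3,11] = [3,11] − [1,11] + [1,3].
The resulting 30×18 matrix has rank 17, and its Smith normal form has invariant factors (1,1,1,1,1,1,1,1,1,1,1,1,1,1,1,1,1).

Computing H_k = (kernel of ∂_k) / (image of ∂_{k+1}):

  H_2: rank ker ∂_2 − rank ∂_3 = (18 − 17) − 0 = 1, and there is no ∂_3, so H_2 = Z.

H_2 ≅ Z.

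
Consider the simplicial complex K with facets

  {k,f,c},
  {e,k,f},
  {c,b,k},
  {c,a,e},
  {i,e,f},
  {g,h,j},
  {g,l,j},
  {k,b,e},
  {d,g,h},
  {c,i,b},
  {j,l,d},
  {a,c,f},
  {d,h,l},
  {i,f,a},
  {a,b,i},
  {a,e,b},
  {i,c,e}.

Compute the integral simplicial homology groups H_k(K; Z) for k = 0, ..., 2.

H_0 = Z^2,  H_1 = Z ⊕ Z_2,  H_2 = 0.

We work with the vertex ordering a < b < c < d < e < f < g < h < i < j < k < l. The simplices of K, each written with vertices in increasing order, are:

  0-simplices (12): a, b, c, d, e, f, g, h, i, j, k, l
  1-simplices (28): ab, ac, ae, af, ai, bc, be, bi, bk, ce, cf, ci, ck, dg, dh, dj, dl, ef, ei, ek, fi, fk, gh, gj, gl, hj, hl, jl
  2-simplices (17): abe, abi, ace, acf, afi, bci, bck, bek, cei, cfk, dgh, dhl, djl, efi, efk, ghj, gjl

Hence C_0 ≅ Z^12, C_1 ≅ Z^28, C_2 ≅ Z^17.

∂_1: C_1 → C_0 sends each edge [p,q] (with p < q) to q − p.
The resulting 12×28 matrix has rank 10, and its Smith normal form has invariant factors (1,1,1,1,1,1,1,1,1,1).

The boundary map ∂_2: C_2 → C_1 maps a triangle to the signed sum of its edges. For instance
  ∂bek = ek − bk + be,
  ∂cfk = fk − ck + cf.
The 28×17 boundary matrix has rank 17 and Smith normal form diag(1,1,1,1,1,1,1,1,1,1,1,1,1,1,1,1,2).

From H_k ≅ ker(∂_k) / im(∂_{k+1}) we obtain:

  H_0: rank C_0 − rank ∂_1 = 12 − 10 = 2, and the invariant factors of ∂_1 are all 1, so H_0 = Z^2.
  H_1: rank ker ∂_1 − rank ∂_2 = (28 − 10) − 17 = 1, and ∂_2 has invariant factor 2 > 1, so H_1 = Z ⊕ Z_2.
  H_2: rank ker ∂_2 − rank ∂_3 = (17 − 17) − 0 = 0, and there is no ∂_3, so H_2 = 0.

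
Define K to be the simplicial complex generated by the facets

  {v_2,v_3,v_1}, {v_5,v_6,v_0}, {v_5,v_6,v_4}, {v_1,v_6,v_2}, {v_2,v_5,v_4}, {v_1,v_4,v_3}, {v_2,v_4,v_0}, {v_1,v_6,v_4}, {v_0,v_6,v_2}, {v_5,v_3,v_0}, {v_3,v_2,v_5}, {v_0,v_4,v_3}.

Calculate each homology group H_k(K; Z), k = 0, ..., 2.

H_0 = Z,  H_1 = Z/2,  H_2 = 0.

Fix the vertex order v_0 < v_1 < v_2 < v_3 < v_4 < v_5 < v_6 and write every simplex with vertices in increasing order. Then dim K = 2 and the simplices of K are:

  0-simplices (7): [v_0], [v_1], [v_2], [v_3], [v_4], [v_5], [v_6]
  1-simplices (18): (18 of them)
  2-simplices (12): (12 of them)

giving chain groups C_0 ≅ Z^7, C_1 ≅ Z^18, C_2 ≅ Z^12.

∂_1: C_1 → C_0 sends each edge [p,q] (with p < q) to q − p.
This gives a 7×18 integer matrix of rank 6; reducing to Smith normal form yields diagonal entries (1,1,1,1,1,1).

∂_2: C_2 → C_1 maps a triangle to the signed sum of its edges. For instance
  ∂[v_1,v_2,v_3] = [v_2,v_3] − [v_1,v_3] + [v_1,v_2],
  ∂[v_0,v_2,v_4] = [v_2,v_4] − [v_0,v_4] + [v_0,v_2].
The 18×12 boundary matrix has rank 12 and Smith normal form diag(1,1,1,1,1,1,1,1,1,1,1,2).

Now H_k = ker ∂_k / im ∂_{k+1}, so:

  H_0: rank C_0 − rank ∂_1 = 7 − 6 = 1, and the invariant factors of ∂_1 are all 1, so H_0 = Z.
  H_1: rank ker ∂_1 − rank ∂_2 = (18 − 6) − 12 = 0, and ∂_2 has invariant factor 2 > 1, so H_1 = Z/2.
  H_2: rank ker ∂_2 − rank ∂_3 = (12 − 12) − 0 = 0, and there is no ∂_3, so H_2 = 0.

As a check, the Euler characteristic is 7 − 18 + 12 = 1, which agrees with 1 − 0 + 0 = 1.
(K is a triangulation of the real projective plane RP^2.)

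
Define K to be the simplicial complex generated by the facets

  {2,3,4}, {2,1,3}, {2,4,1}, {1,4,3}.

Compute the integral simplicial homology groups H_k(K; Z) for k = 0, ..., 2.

H_0 ≅ Z,  H_1 = 0,  H_2 ≅ Z.

We work with the vertex ordering 1 < 2 < 3 < 4. The simplices of K, each written with vertices in increasing order, are:

  0-simplices (4): [1], [2], [3], [4]
  1-simplices (6): [1,2], [1,3], [1,4], [2,3], [2,4], [3,4]
  2-simplices (4): [1,2,3], [1,2,4], [1,3,4], [2,3,4]

giving chain groups C_0 ≅ Z^4, C_1 ≅ Z^6, C_2 ≅ Z^4.

The boundary map ∂_1: C_1 → C_0 maps an edge to its endpoints' difference, ∂[p,q] = q − p.
This gives a 4×6 integer matrix of rank 3; reducing to Smith normal form yields diagonal entries (1,1,1).

Boundary ∂_2: C_2 → C_1 maps a triangle to the signed sum of its edges. For instance
  ∂[1,2,4] = [2,4] − [1,4] + [1,2],
  ∂[1,3,4] = [3,4] − [1,4] + [1,3].
The resulting 6×4 matrix has rank 3, and its Smith normal form has invariant factors (1,1,1).

Now H_k = ker ∂_k / im ∂_{k+1}, so:

  H_0: rank C_0 − rank ∂_1 = 4 − 3 = 1, and the invariant factors of ∂_1 are all 1, so H_0 = Z.
  H_1: rank ker ∂_1 − rank ∂_2 = (6 − 3) − 3 = 0, and the invariant factors of ∂_2 are all 1, so H_1 = 0.
  H_2: rank ker ∂_2 − rank ∂_3 = (4 − 3) − 0 = 1, and there is no ∂_3, so H_2 = Z.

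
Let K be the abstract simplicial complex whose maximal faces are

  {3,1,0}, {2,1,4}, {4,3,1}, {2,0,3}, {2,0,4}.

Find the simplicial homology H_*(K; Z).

K has 5 vertices, 10 edges, 5 triangles.
rank ∂_0 = 0, rank ∂_1 = 4 ⇒ b_0 = 5 − 0 − 4 = 1; all invariant factors of ∂_1 are 1 so no torsion. So H_0 ≅ Z.
rank ∂_1 = 4, rank ∂_2 = 5 ⇒ b_1 = 10 − 4 − 5 = 1; all invariant factors of ∂_2 are 1 so no torsion. So H_1 ≅ Z.
rank ∂_2 = 5, rank ∂_3 = 0 ⇒ b_2 = 5 − 5 − 0 = 0. So H_2 ≅ 0.

H_0 = Z,  H_1 = Z,  H_2 = 0.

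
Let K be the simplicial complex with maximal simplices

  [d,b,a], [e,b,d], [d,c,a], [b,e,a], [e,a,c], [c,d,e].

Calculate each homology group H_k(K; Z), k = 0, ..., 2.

H_0 ≅ Z,  H_1 = 0,  H_2 ≅ Z.

We work with the vertex ordering a < b < c < d < e. The simplices of K, each written with vertices in increasing order, are:

  0-simplices (5): a, b, c, d, e
  1-simplices (9): ab, ac, ad, ae, bd, be, cd, ce, de
  2-simplices (6): abd, abe, acd, ace, bde, cde

Hence C_0 ≅ Z^5, C_1 ≅ Z^9, C_2 ≅ Z^6.

∂_1: C_1 → C_0 sends each edge [p,q] (with p < q) to q − p. For instance
  ∂ac = c − a.
This gives a 5×9 integer matrix of rank 4; reducing to Smith normal form yields diagonal entries (1,1,1,1).

∂_2: C_2 → C_1 maps a triangle to the signed sum of its edges. For instance
  ∂abd = bd − ad + ab,
  ∂ace = ce − ae + ac.
As a 9×6 matrix over Z this has rank 5, with invariant factors (1,1,1,1,1).

From H_k ≅ ker(∂_k) / im(∂_{k+1}) we obtain:

  H_0: rank C_0 − rank ∂_1 = 5 − 4 = 1, and the invariant factors of ∂_1 are all 1, so H_0 ≅ Z.
  H_1: rank ker ∂_1 − rank ∂_2 = (9 − 4) − 5 = 0, and the invariant factors of ∂_2 are all 1, so H_1 ≅ 0.
  H_2: rank ker ∂_2 − rank ∂_3 = (6 − 5) − 0 = 1, and there is no ∂_3, so H_2 ≅ Z.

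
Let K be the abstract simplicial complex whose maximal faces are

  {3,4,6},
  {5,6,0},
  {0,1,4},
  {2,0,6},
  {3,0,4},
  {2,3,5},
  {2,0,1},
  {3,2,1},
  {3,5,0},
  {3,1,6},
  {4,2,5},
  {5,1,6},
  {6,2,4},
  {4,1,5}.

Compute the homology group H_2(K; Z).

H_2 = Z.

We work with the vertex ordering 0 < 1 < 2 < 3 < 4 < 5 < 6. The simplices of K, each written with vertices in increasing order, are:

  0-simplices (7): [0], [1], [2], [3], [4], [5], [6]
  1-simplices (21): [0,1], [0,2], [0,3], [0,4], [0,5], [0,6], [1,2], [1,3], [1,4], [1,5], [1,6], [2,3], [2,4], [2,5], [2,6], [3,4], [3,5], [3,6], [4,5], [4,6], [5,6]
  2-simplices (14): [0,1,2], [0,1,4], [0,2,6], [0,3,4], [0,3,5], [0,5,6], [1,2,3], [1,3,6], [1,4,5], [1,5,6], [2,3,5], [2,4,5], [2,4,6], [3,4,6]

Hence C_0 ≅ Z^7, C_1 ≅ Z^21, C_2 ≅ Z^14.

Boundary ∂_1: C_1 → C_0 sends each edge [p,q] (with p < q) to q − p.
The 7×21 boundary matrix has rank 6 and Smith normal form diag(1,1,1,1,1,1).

∂_2: C_2 → C_1 acts by ∂[p,q,r] = [q,r] − [p,r] + [p,q]. For instance
  ∂[0,5,6] = [5,6] − [0,6] + [0,5],
  ∂[0,1,4] = [1,4] − [0,4] + [0,1].
The 21×14 boundary matrix has rank 13 and Smith normal form diag(1,1,1,1,1,1,1,1,1,1,1,1,1).

Now H_k = ker ∂_k / im ∂_{k+1}, so:

  H_2: rank ker ∂_2 − rank ∂_3 = (14 − 13) − 0 = 1, and there is no ∂_3, so H_2 = Z.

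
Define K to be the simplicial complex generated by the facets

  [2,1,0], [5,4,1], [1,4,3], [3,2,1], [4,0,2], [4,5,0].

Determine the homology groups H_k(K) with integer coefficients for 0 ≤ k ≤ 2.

We work with the vertex ordering 0 < 1 < 2 < 3 < 4 < 5. The simplices of K, each written with vertices in increasing order, are:

  0-simplices (6): [0], [1], [2], [3], [4], [5]
  1-simplices (12): [0,1], [0,2], [0,4], [0,5], [1,2], [1,3], [1,4], [1,5], [2,3], [2,4], [3,4], [4,5]
  2-simplices (6): [0,1,2], [0,2,4], [0,4,5], [1,2,3], [1,3,4], [1,4,5]

giving chain groups C_0 ≅ Z^6, C_1 ≅ Z^12, C_2 ≅ Z^6.

∂_1: C_1 → C_0 is given by ∂[p,q] = [q] − [p]. For instance
  ∂[1,4] = [4] − [1].
The resulting 6×12 matrix has rank 5, and its Smith normal form has invariant factors (1,1,1,1,1).

Boundary ∂_2: C_2 → C_1 acts by ∂[p,q,r] = [q,r] − [p,r] + [p,q]. For instance
  ∂[1,3,4] = [3,4] − [1,4] + [1,3],
  ∂[0,1,2] = [1,2] − [0,2] + [0,1].
This gives a 12×6 integer matrix of rank 6; reducing to Smith normal form yields diagonal entries (1,1,1,1,1,1).

From H_k ≅ ker(∂_k) / im(∂_{k+1}) we obtain:

  H_0: rank C_0 − rank ∂_1 = 6 − 5 = 1, and the invariant factors of ∂_1 are all 1, so H_0 ≅ Z.
  H_1: rank ker ∂_1 − rank ∂_2 = (12 − 5) − 6 = 1, and the invariant factors of ∂_2 are all 1, so H_1 ≅ Z.
  H_2: rank ker ∂_2 − rank ∂_3 = (6 − 6) − 0 = 0, and there is no ∂_3, so H_2 ≅ 0.

H_0 = Z,  H_1 = Z,  H_2 = 0.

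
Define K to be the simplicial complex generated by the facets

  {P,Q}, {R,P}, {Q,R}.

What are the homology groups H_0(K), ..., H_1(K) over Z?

We work with the vertex ordering P < Q < R. The simplices of K, each written with vertices in increasing order, are:

  0-simplices (3): P, Q, R
  1-simplices (3): PQ, PR, QR

giving chain groups C_0 ≅ Z^3, C_1 ≅ Z^3.

The boundary map ∂_1: C_1 → C_0 maps an edge to its endpoints' difference, ∂[p,q] = q − p. For instance
  ∂PR = R − P.
As a 3×3 matrix over Z this has rank 2, with invariant factors (1,1).

Reading off H_k = ker ∂_k / im ∂_{k+1}:

  H_0: rank C_0 − rank ∂_1 = 3 − 2 = 1, and the invariant factors of ∂_1 are all 1, so H_0 = Z.
  H_1: rank ker ∂_1 − rank ∂_2 = (3 − 2) − 0 = 1, and there is no ∂_2, so H_1 = Z.

H_0 ≅ Z,  H_1 ≅ Z.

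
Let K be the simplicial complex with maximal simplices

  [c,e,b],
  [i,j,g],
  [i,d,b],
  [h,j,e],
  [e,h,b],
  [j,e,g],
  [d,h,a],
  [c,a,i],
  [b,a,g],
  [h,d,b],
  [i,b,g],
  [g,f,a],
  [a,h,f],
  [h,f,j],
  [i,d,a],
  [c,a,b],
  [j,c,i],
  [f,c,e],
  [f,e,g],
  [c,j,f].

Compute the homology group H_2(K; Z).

H_2 ≅ 0.

Take the total order a < b < c < d < e < f < g < h < i < j on the vertex set. Then K (dimension 2) consists of the simplices:

  0-simplices (10): a, b, c, d, e, f, g, h, i, j
  1-simplices (30): ab, ac, ad, af, ag, ah, ai, bc, bd, be, bg, bh, bi, ce, cf, ci, cj, dh, di, ef, eg, eh, ej, fg, fh, fj, gi, gj, hj, ij
  2-simplices (20): abc, abg, aci, adh, adi, afg, afh, bce, bdh, bdi, beh, bgi, cef, cfj, cij, efg, egj, ehj, fhj, gij

so the chain groups are C_0 ≅ Z^10, C_1 ≅ Z^30, C_2 ≅ Z^20.

∂_1: C_1 → C_0 sends each edge [p,q] (with p < q) to q − p. For instance
  ∂bc = c − b.
The resulting 10×30 matrix has rank 9, and its Smith normal form has invariant factors (1,1,1,1,1,1,1,1,1).

Boundary ∂_2: C_2 → C_1 acts by ∂[p,q,r] = [q,r] − [p,r] + [p,q]. For instance
  ∂egj = gj − ej + eg,
  ∂adh = dh − ah + ad.
The resulting 30×20 matrix has rank 20, and its Smith normal form has invariant factors (1,1,1,1,1,1,1,1,1,1,1,1,1,1,1,1,1,1,1,2).

From H_k ≅ ker(∂_k) / im(∂_{k+1}) we obtain:

  H_2: rank ker ∂_2 − rank ∂_3 = (20 − 20) − 0 = 0, and there is no ∂_3, so H_2 ≅ 0.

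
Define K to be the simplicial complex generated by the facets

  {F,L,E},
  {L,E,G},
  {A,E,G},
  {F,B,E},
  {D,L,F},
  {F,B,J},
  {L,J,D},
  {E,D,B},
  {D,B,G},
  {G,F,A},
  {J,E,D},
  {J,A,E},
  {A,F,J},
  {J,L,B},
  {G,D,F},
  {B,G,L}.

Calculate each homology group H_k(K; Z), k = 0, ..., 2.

H_0 = Z,  H_1 = Z^2,  H_2 = Z.

We work with the vertex ordering A < B < D < E < F < G < J < L. The simplices of K, each written with vertices in increasing order, are:

  0-simplices (8): A, B, D, E, F, G, J, L
  1-simplices (24): AE, AF, AG, AJ, BD, BE, BF, BG, BJ, BL, DE, DF, DG, DJ, DL, EF, EG, EJ, EL, FG, FJ, FL, GL, JL
  2-simplices (16): AEG, AEJ, AFG, AFJ, BDE, BDG, BEF, BFJ, BGL, BJL, DEJ, DFG, DFL, DJL, EFL, EGL

Hence C_0 ≅ Z^8, C_1 ≅ Z^24, C_2 ≅ Z^16.

The boundary map ∂_1: C_1 → C_0 maps an edge to its endpoints' difference, ∂[p,q] = q − p. For instance
  ∂BL = L − B.
As a 8×24 matrix over Z this has rank 7, with invariant factors (1,1,1,1,1,1,1).

∂_2: C_2 → C_1 maps a triangle to the signed sum of its edges. For instance
  ∂BGL = GL − BL + BG,
  ∂BJL = JL − BL + BJ.
This gives a 24×16 integer matrix of rank 15; reducing to Smith normal form yields diagonal entries (1,1,1,1,1,1,1,1,1,1,1,1,1,1,1).

Reading off H_k = ker ∂_k / im ∂_{k+1}:

  H_0: rank C_0 − rank ∂_1 = 8 − 7 = 1, and the invariant factors of ∂_1 are all 1, so H_0 ≅ Z.
  H_1: rank ker ∂_1 − rank ∂_2 = (24 − 7) − 15 = 2, and the invariant factors of ∂_2 are all 1, so H_1 ≅ Z^2.
  H_2: rank ker ∂_2 − rank ∂_3 = (16 − 15) − 0 = 1, and there is no ∂_3, so H_2 ≅ Z.

(K is a triangulation of the torus T^2.)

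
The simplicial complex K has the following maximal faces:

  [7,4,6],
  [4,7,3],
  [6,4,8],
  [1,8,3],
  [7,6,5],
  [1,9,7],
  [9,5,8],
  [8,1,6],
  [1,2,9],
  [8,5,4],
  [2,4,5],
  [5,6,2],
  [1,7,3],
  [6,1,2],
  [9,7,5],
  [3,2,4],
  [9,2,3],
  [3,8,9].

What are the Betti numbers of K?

Take the total order 1 < 2 < 3 < 4 < 5 < 6 < 7 < 8 < 9 on the vertex set. Then K (dimension 2) consists of the simplices:

  0-simplices (9): [1], [2], [3], [4], [5], [6], [7], [8], [9]
  1-simplices (27): (27 of them)
  2-simplices (18): [1,2,6], [1,2,9], [1,3,7], [1,3,8], [1,6,8], [1,7,9], [2,3,4], [2,3,9], [2,4,5], [2,5,6], [3,4,7], [3,8,9], [4,5,8], [4,6,7], [4,6,8], [5,6,7], [5,7,9], [5,8,9]

so the chain groups are C_0 ≅ Z^9, C_1 ≅ Z^27, C_2 ≅ Z^18.

∂_1: C_1 → C_0 maps an edge to its endpoints' difference, ∂[p,q] = q − p. For instance
  ∂[5,7] = [7] − [5].
The 9×27 boundary matrix has rank 8 and Smith normal form diag(1,1,1,1,1,1,1,1).

∂_2: C_2 → C_1 acts by ∂[p,q,r] = [q,r] − [p,r] + [p,q]. For instance
  ∂[2,3,9] = [3,9] − [2,9] + [2,3],
  ∂[3,8,9] = [8,9] − [3,9] + [3,8].
As a 27×18 matrix over Z this has rank 18, with invariant factors (1,1,1,1,1,1,1,1,1,1,1,1,1,1,1,1,1,2).

From H_k ≅ ker(∂_k) / im(∂_{k+1}) we obtain:

  H_0: rank C_0 − rank ∂_1 = 9 − 8 = 1, and the invariant factors of ∂_1 are all 1, so H_0 = Z.
  H_1: rank ker ∂_1 − rank ∂_2 = (27 − 8) − 18 = 1, and ∂_2 has invariant factor 2 > 1, so H_1 = Z × Z/2.
  H_2: rank ker ∂_2 − rank ∂_3 = (18 − 18) − 0 = 0, and there is no ∂_3, so H_2 = 0.

Hence the Betti numbers are b_0 = 1, b_1 = 1, b_2 = 0.

b_0 = 1, b_1 = 1, b_2 = 0.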